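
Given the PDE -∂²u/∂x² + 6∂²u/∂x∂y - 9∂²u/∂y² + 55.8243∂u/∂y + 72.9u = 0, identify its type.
The second-order coefficients are A = -1, B = 6, C = -9. Since B² - 4AC = 0 = 0, this is a parabolic PDE.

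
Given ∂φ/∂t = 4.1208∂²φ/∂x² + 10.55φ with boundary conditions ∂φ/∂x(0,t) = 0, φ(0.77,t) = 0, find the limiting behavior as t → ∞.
φ → 0. Diffusion dominates reaction (r=10.55 < κπ²/(4L²)≈17.15); solution decays.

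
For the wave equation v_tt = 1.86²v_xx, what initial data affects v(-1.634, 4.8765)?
Domain of dependence: [-10.70429, 7.43629]. Signals travel at speed 1.86, so data within |x - -1.634| ≤ 1.86·4.8765 = 9.07029 can reach the point.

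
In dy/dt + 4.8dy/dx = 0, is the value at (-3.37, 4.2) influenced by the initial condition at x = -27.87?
No. Only data at x = -23.53 affects (-3.37, 4.2). Advection has one-way propagation along characteristics.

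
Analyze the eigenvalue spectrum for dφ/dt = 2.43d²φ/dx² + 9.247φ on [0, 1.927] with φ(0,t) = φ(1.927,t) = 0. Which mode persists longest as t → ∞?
Eigenvalues: λₙ = 2.43n²π²/1.927² - 9.247.
First three modes:
  n=1: λ₁ = 2.43π²/1.927² - 9.247 ≈ -2.788
  n=2: λ₂ = 9.72π²/1.927² - 9.247 ≈ 16.588
  n=3: λ₃ = 21.87π²/1.927² - 9.247 ≈ 48.881
Since 2.43π²/1.927² ≈ 6.459 < 9.247, λ₁ < 0.
The n=1 mode grows fastest (−λₙ is largest for n=1) → dominates.
Asymptotic: φ ~ c₁ sin(πx/1.927) e^{2.788t} (exponential growth at rate −λ₁ ≈ 2.788).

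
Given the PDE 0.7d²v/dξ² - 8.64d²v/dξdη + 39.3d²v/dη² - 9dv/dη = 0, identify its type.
The second-order coefficients are A = 0.7, B = -8.64, C = 39.3. Since B² - 4AC = -35.3904 < 0, this is an elliptic PDE.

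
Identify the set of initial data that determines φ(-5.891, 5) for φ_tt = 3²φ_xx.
Domain of dependence: [-20.891, 9.109]. Signals travel at speed 3, so data within |x - -5.891| ≤ 3·5 = 15 can reach the point.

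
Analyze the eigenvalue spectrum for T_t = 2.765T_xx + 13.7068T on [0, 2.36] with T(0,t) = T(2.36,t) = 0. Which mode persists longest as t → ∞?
Eigenvalues: λₙ = 2.765n²π²/2.36² - 13.7068.
First three modes:
  n=1: λ₁ = 2.765π²/2.36² - 13.7068 ≈ -8.807
  n=2: λ₂ = 11.06π²/2.36² - 13.7068 ≈ 5.892
  n=3: λ₃ = 24.885π²/2.36² - 13.7068 ≈ 30.391
Since 2.765π²/2.36² ≈ 4.9 < 13.7068, λ₁ < 0.
The n=1 mode grows fastest (−λₙ is largest for n=1) → dominates.
Asymptotic: T ~ c₁ sin(πx/2.36) e^{8.807t} (exponential growth at rate −λ₁ ≈ 8.807).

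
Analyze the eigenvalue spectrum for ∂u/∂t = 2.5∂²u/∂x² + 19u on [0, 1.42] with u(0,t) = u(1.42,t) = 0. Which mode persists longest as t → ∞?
Eigenvalues: λₙ = 2.5n²π²/1.42² - 19.
First three modes:
  n=1: λ₁ = 2.5π²/1.42² - 19 ≈ -6.763
  n=2: λ₂ = 10π²/1.42² - 19 ≈ 29.947
  n=3: λ₃ = 22.5π²/1.42² - 19 ≈ 91.13
Since 2.5π²/1.42² ≈ 12.237 < 19, λ₁ < 0.
The n=1 mode grows fastest (−λₙ is largest for n=1) → dominates.
Asymptotic: u ~ c₁ sin(πx/1.42) e^{6.763t} (exponential growth at rate −λ₁ ≈ 6.763).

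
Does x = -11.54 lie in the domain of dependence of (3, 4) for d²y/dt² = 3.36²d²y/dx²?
No. The domain of dependence is [-10.44, 16.44], and -11.54 is outside this interval.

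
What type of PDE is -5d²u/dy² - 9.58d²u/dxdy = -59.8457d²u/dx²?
Rewriting in standard form: 59.8457d²u/dx² - 9.58d²u/dxdy - 5d²u/dy² = 0. With A = 59.8457, B = -9.58, C = -5, the discriminant is 1288.6904. This is a hyperbolic PDE.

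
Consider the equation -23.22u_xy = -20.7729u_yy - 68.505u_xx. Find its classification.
Rewriting in standard form: 68.505u_xx - 23.22u_xy + 20.7729u_yy = 0. Elliptic. (A = 68.505, B = -23.22, C = 20.7729 gives B² - 4AC = -5153.021658.)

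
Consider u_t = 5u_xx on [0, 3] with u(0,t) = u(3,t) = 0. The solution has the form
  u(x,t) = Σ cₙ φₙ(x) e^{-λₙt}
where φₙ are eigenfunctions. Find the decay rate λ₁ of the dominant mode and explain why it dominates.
Eigenvalues: λₙ = 5n²π²/3².
First three modes:
  n=1: λ₁ = 5π²/3² ≈ 5.483
  n=2: λ₂ = 20π²/3² ≈ 21.932 (4× faster decay)
  n=3: λ₃ = 45π²/3² ≈ 49.348 (9× faster decay)
As t → ∞, higher modes decay exponentially faster. The n=1 mode dominates: u ~ c₁ sin(πx/3) e^{-λ₁t}.
Decay rate: λ₁ = 5π²/3² ≈ 5.483.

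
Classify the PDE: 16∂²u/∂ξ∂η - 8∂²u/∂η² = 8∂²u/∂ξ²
Rewriting in standard form: -8∂²u/∂ξ² + 16∂²u/∂ξ∂η - 8∂²u/∂η² = 0. A = -8, B = 16, C = -8. Discriminant B² - 4AC = 0. Since 0 = 0, parabolic.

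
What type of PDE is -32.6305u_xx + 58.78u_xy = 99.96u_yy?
Rewriting in standard form: -32.6305u_xx + 58.78u_xy - 99.96u_yy = 0. With A = -32.6305, B = 58.78, C = -99.96, the discriminant is -9591.89072. This is an elliptic PDE.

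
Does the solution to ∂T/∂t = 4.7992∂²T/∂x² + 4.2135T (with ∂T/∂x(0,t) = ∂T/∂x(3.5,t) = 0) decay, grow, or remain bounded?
T grows unboundedly. With Neumann BCs the constant mode has diffusion eigenvalue 0, so any r > 0 makes it grow like e^(4.2135t); solution grows exponentially.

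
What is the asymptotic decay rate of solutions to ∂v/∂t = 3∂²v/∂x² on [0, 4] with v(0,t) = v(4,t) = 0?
Eigenvalues: λₙ = 3n²π²/4².
First three modes:
  n=1: λ₁ = 3π²/4² ≈ 1.851
  n=2: λ₂ = 12π²/4² ≈ 7.402 (4× faster decay)
  n=3: λ₃ = 27π²/4² ≈ 16.655 (9× faster decay)
As t → ∞, higher modes decay exponentially faster. The n=1 mode dominates: v ~ c₁ sin(πx/4) e^{-λ₁t}.
Decay rate: λ₁ = 3π²/4² ≈ 1.851.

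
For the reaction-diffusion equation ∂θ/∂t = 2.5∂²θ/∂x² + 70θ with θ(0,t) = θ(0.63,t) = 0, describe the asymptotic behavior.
θ grows unboundedly. Reaction dominates diffusion (r=70 > κπ²/L²≈62.17); solution grows exponentially.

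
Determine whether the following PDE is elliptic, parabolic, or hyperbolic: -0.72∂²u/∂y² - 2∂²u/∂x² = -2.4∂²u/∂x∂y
Rewriting in standard form: -2∂²u/∂x² + 2.4∂²u/∂x∂y - 0.72∂²u/∂y² = 0. Coefficients: A = -2, B = 2.4, C = -0.72. B² - 4AC = 0, which is zero, so the equation is parabolic.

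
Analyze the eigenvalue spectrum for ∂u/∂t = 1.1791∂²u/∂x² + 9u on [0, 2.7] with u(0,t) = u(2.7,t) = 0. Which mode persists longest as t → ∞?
Eigenvalues: λₙ = 1.1791n²π²/2.7² - 9.
First three modes:
  n=1: λ₁ = 1.1791π²/2.7² - 9 ≈ -7.404
  n=2: λ₂ = 4.7164π²/2.7² - 9 ≈ -2.615
  n=3: λ₃ = 10.6119π²/2.7² - 9 ≈ 5.367
Since 1.1791π²/2.7² ≈ 1.596 < 9, λ₁ < 0.
The n=1 mode grows fastest (−λₙ is largest for n=1) → dominates.
Asymptotic: u ~ c₁ sin(πx/2.7) e^{7.404t} (exponential growth at rate −λ₁ ≈ 7.404).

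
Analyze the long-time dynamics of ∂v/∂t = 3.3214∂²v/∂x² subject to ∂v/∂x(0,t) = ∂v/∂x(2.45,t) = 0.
Long-time behavior: v → constant (steady state). Heat is conserved (no flux at boundaries); solution approaches the spatial average.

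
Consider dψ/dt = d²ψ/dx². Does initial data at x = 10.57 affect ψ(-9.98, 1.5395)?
Yes, for any finite x. The heat equation has infinite propagation speed, so all initial data affects all points at any t > 0.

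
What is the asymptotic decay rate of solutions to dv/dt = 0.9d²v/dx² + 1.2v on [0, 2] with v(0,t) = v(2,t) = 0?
Eigenvalues: λₙ = 0.9n²π²/2² - 1.2.
First three modes:
  n=1: λ₁ = 0.9π²/2² - 1.2 ≈ 1.021
  n=2: λ₂ = 3.6π²/2² - 1.2 ≈ 7.683
  n=3: λ₃ = 8.1π²/2² - 1.2 ≈ 18.786
Since 0.9π²/2² ≈ 2.221 > 1.2, all λₙ > 0.
The n=1 mode decays slowest → dominates as t → ∞.
Asymptotic: v ~ c₁ sin(πx/2) e^{-λ₁t} with decay rate λ₁ ≈ 1.021.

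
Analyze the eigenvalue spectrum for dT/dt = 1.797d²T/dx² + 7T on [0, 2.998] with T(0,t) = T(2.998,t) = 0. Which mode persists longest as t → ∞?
Eigenvalues: λₙ = 1.797n²π²/2.998² - 7.
First three modes:
  n=1: λ₁ = 1.797π²/2.998² - 7 ≈ -5.027
  n=2: λ₂ = 7.188π²/2.998² - 7 ≈ 0.893
  n=3: λ₃ = 16.173π²/2.998² - 7 ≈ 10.759
Since 1.797π²/2.998² ≈ 1.973 < 7, λ₁ < 0.
The n=1 mode grows fastest (−λₙ is largest for n=1) → dominates.
Asymptotic: T ~ c₁ sin(πx/2.998) e^{5.027t} (exponential growth at rate −λ₁ ≈ 5.027).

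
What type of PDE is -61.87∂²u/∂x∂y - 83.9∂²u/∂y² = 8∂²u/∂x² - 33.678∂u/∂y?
Rewriting in standard form: -8∂²u/∂x² - 61.87∂²u/∂x∂y - 83.9∂²u/∂y² + 33.678∂u/∂y = 0. With A = -8, B = -61.87, C = -83.9, the discriminant is 1143.0969. This is a hyperbolic PDE.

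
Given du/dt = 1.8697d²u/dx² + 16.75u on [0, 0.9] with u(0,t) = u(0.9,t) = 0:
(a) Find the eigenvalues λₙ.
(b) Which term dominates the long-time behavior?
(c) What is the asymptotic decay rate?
Eigenvalues: λₙ = 1.8697n²π²/0.9² - 16.75.
First three modes:
  n=1: λ₁ = 1.8697π²/0.9² - 16.75 ≈ 6.032
  n=2: λ₂ = 7.4788π²/0.9² - 16.75 ≈ 74.377
  n=3: λ₃ = 16.8273π²/0.9² - 16.75 ≈ 188.286
Since 1.8697π²/0.9² ≈ 22.782 > 16.75, all λₙ > 0.
The n=1 mode decays slowest → dominates as t → ∞.
Asymptotic: u ~ c₁ sin(πx/0.9) e^{-λ₁t} with decay rate λ₁ ≈ 6.032.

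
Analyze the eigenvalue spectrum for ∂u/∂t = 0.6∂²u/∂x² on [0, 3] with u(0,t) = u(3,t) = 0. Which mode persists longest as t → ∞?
Eigenvalues: λₙ = 0.6n²π²/3².
First three modes:
  n=1: λ₁ = 0.6π²/3² ≈ 0.658
  n=2: λ₂ = 2.4π²/3² ≈ 2.632 (4× faster decay)
  n=3: λ₃ = 5.4π²/3² ≈ 5.922 (9× faster decay)
As t → ∞, higher modes decay exponentially faster. The n=1 mode dominates: u ~ c₁ sin(πx/3) e^{-λ₁t}.
Decay rate: λ₁ = 0.6π²/3² ≈ 0.658.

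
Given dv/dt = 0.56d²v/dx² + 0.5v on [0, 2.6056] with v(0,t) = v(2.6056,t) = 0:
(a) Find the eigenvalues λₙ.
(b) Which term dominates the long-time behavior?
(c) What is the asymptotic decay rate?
Eigenvalues: λₙ = 0.56n²π²/2.6056² - 0.5.
First three modes:
  n=1: λ₁ = 0.56π²/2.6056² - 0.5 ≈ 0.314
  n=2: λ₂ = 2.24π²/2.6056² - 0.5 ≈ 2.756
  n=3: λ₃ = 5.04π²/2.6056² - 0.5 ≈ 6.827
Since 0.56π²/2.6056² ≈ 0.814 > 0.5, all λₙ > 0.
The n=1 mode decays slowest → dominates as t → ∞.
Asymptotic: v ~ c₁ sin(πx/2.6056) e^{-λ₁t} with decay rate λ₁ ≈ 0.314.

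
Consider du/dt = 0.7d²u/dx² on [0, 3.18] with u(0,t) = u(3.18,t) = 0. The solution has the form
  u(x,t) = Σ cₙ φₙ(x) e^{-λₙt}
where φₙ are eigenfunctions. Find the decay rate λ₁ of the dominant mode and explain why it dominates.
Eigenvalues: λₙ = 0.7n²π²/3.18².
First three modes:
  n=1: λ₁ = 0.7π²/3.18² ≈ 0.683
  n=2: λ₂ = 2.8π²/3.18² ≈ 2.733 (4× faster decay)
  n=3: λ₃ = 6.3π²/3.18² ≈ 6.149 (9× faster decay)
As t → ∞, higher modes decay exponentially faster. The n=1 mode dominates: u ~ c₁ sin(πx/3.18) e^{-λ₁t}.
Decay rate: λ₁ = 0.7π²/3.18² ≈ 0.683.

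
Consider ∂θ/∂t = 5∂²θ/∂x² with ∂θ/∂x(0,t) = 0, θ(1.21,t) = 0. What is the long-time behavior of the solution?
As t → ∞, θ → 0. Heat escapes through the Dirichlet boundary.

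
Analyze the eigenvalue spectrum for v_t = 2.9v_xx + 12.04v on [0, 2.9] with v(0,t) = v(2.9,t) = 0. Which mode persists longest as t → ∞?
Eigenvalues: λₙ = 2.9n²π²/2.9² - 12.04.
First three modes:
  n=1: λ₁ = 2.9π²/2.9² - 12.04 ≈ -8.637
  n=2: λ₂ = 11.6π²/2.9² - 12.04 ≈ 1.573
  n=3: λ₃ = 26.1π²/2.9² - 12.04 ≈ 18.59
Since 2.9π²/2.9² ≈ 3.403 < 12.04, λ₁ < 0.
The n=1 mode grows fastest (−λₙ is largest for n=1) → dominates.
Asymptotic: v ~ c₁ sin(πx/2.9) e^{8.637t} (exponential growth at rate −λ₁ ≈ 8.637).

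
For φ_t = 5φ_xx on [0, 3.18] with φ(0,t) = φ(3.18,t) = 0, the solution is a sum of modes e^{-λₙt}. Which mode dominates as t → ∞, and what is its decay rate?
Eigenvalues: λₙ = 5n²π²/3.18².
First three modes:
  n=1: λ₁ = 5π²/3.18² ≈ 4.88
  n=2: λ₂ = 20π²/3.18² ≈ 19.52 (4× faster decay)
  n=3: λ₃ = 45π²/3.18² ≈ 43.92 (9× faster decay)
As t → ∞, higher modes decay exponentially faster. The n=1 mode dominates: φ ~ c₁ sin(πx/3.18) e^{-λ₁t}.
Decay rate: λ₁ = 5π²/3.18² ≈ 4.88.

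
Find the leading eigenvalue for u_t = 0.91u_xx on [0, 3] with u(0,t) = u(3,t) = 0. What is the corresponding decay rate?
Eigenvalues: λₙ = 0.91n²π²/3².
First three modes:
  n=1: λ₁ = 0.91π²/3² ≈ 0.998
  n=2: λ₂ = 3.64π²/3² ≈ 3.992 (4× faster decay)
  n=3: λ₃ = 8.19π²/3² ≈ 8.981 (9× faster decay)
As t → ∞, higher modes decay exponentially faster. The n=1 mode dominates: u ~ c₁ sin(πx/3) e^{-λ₁t}.
Decay rate: λ₁ = 0.91π²/3² ≈ 0.998.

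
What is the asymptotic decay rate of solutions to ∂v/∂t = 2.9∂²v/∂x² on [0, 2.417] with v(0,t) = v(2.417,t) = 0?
Eigenvalues: λₙ = 2.9n²π²/2.417².
First three modes:
  n=1: λ₁ = 2.9π²/2.417² ≈ 4.899
  n=2: λ₂ = 11.6π²/2.417² ≈ 19.598 (4× faster decay)
  n=3: λ₃ = 26.1π²/2.417² ≈ 44.095 (9× faster decay)
As t → ∞, higher modes decay exponentially faster. The n=1 mode dominates: v ~ c₁ sin(πx/2.417) e^{-λ₁t}.
Decay rate: λ₁ = 2.9π²/2.417² ≈ 4.899.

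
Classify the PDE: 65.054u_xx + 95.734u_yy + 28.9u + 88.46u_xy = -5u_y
Rewriting in standard form: 65.054u_xx + 88.46u_xy + 95.734u_yy + 5u_y + 28.9u = 0. A = 65.054, B = 88.46, C = 95.734. Discriminant B² - 4AC = -17086.346944. Since -17086.346944 < 0, elliptic.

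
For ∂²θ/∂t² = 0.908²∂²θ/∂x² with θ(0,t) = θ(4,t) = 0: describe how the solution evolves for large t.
θ oscillates (no decay). Energy is conserved; the solution oscillates indefinitely as standing waves.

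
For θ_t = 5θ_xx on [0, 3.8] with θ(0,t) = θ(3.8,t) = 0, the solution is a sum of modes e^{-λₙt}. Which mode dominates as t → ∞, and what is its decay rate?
Eigenvalues: λₙ = 5n²π²/3.8².
First three modes:
  n=1: λ₁ = 5π²/3.8² ≈ 3.417
  n=2: λ₂ = 20π²/3.8² ≈ 13.67 (4× faster decay)
  n=3: λ₃ = 45π²/3.8² ≈ 30.757 (9× faster decay)
As t → ∞, higher modes decay exponentially faster. The n=1 mode dominates: θ ~ c₁ sin(πx/3.8) e^{-λ₁t}.
Decay rate: λ₁ = 5π²/3.8² ≈ 3.417.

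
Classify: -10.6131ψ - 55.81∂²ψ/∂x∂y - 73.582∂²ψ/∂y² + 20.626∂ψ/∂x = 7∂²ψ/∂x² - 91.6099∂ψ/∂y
Rewriting in standard form: -7∂²ψ/∂x² - 55.81∂²ψ/∂x∂y - 73.582∂²ψ/∂y² + 20.626∂ψ/∂x + 91.6099∂ψ/∂y - 10.6131ψ = 0. Hyperbolic (discriminant = 1054.4601).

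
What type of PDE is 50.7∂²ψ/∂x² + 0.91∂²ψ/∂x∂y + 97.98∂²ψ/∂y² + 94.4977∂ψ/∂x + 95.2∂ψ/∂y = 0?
With A = 50.7, B = 0.91, C = 97.98, the discriminant is -19869.5159. This is an elliptic PDE.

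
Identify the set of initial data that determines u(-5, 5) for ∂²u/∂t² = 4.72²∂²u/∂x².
Domain of dependence: [-28.6, 18.6]. Signals travel at speed 4.72, so data within |x - -5| ≤ 4.72·5 = 23.6 can reach the point.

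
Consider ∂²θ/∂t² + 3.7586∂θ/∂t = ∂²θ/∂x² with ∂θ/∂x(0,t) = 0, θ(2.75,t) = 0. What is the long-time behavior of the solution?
As t → ∞, θ → 0. Damping (γ=3.7586) dissipates energy; oscillations decay exponentially.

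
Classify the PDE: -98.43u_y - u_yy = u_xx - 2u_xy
Rewriting in standard form: -u_xx + 2u_xy - u_yy - 98.43u_y = 0. A = -1, B = 2, C = -1. Discriminant B² - 4AC = 0. Since 0 = 0, parabolic.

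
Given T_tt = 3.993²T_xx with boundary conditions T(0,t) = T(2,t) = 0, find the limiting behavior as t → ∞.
T oscillates (no decay). Energy is conserved; the solution oscillates indefinitely as standing waves.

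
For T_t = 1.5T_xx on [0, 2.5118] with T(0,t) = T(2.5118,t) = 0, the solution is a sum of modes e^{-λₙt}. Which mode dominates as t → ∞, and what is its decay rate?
Eigenvalues: λₙ = 1.5n²π²/2.5118².
First three modes:
  n=1: λ₁ = 1.5π²/2.5118² ≈ 2.347
  n=2: λ₂ = 6π²/2.5118² ≈ 9.386 (4× faster decay)
  n=3: λ₃ = 13.5π²/2.5118² ≈ 21.119 (9× faster decay)
As t → ∞, higher modes decay exponentially faster. The n=1 mode dominates: T ~ c₁ sin(πx/2.5118) e^{-λ₁t}.
Decay rate: λ₁ = 1.5π²/2.5118² ≈ 2.347.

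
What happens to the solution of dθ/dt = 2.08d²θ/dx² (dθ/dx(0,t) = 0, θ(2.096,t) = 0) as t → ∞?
θ → 0. Heat escapes through the Dirichlet boundary.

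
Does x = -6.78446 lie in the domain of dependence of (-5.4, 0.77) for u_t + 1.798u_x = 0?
Yes. The characteristic through (-5.4, 0.77) passes through x = -6.78446.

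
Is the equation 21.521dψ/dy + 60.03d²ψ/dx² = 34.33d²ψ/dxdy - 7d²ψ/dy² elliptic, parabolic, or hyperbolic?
Rewriting in standard form: 60.03d²ψ/dx² - 34.33d²ψ/dxdy + 7d²ψ/dy² + 21.521dψ/dy = 0. Computing B² - 4AC with A = 60.03, B = -34.33, C = 7: discriminant = -502.2911 (negative). Answer: elliptic.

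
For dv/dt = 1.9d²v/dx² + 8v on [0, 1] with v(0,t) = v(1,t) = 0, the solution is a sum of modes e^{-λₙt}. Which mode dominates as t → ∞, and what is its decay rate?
Eigenvalues: λₙ = 1.9n²π²/1² - 8.
First three modes:
  n=1: λ₁ = 1.9π² - 8 ≈ 10.752
  n=2: λ₂ = 7.6π² - 8 ≈ 67.009
  n=3: λ₃ = 17.1π² - 8 ≈ 160.77
Since 1.9π² ≈ 18.752 > 8, all λₙ > 0.
The n=1 mode decays slowest → dominates as t → ∞.
Asymptotic: v ~ c₁ sin(πx/1) e^{-λ₁t} with decay rate λ₁ ≈ 10.752.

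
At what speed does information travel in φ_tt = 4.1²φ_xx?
Speed = 4.1. Information travels along characteristics x = x₀ ± 4.1t.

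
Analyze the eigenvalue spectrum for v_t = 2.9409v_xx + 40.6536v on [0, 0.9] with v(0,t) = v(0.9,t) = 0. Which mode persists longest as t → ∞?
Eigenvalues: λₙ = 2.9409n²π²/0.9² - 40.6536.
First three modes:
  n=1: λ₁ = 2.9409π²/0.9² - 40.6536 ≈ -4.82
  n=2: λ₂ = 11.7636π²/0.9² - 40.6536 ≈ 102.682
  n=3: λ₃ = 26.4681π²/0.9² - 40.6536 ≈ 281.852
Since 2.9409π²/0.9² ≈ 35.834 < 40.6536, λ₁ < 0.
The n=1 mode grows fastest (−λₙ is largest for n=1) → dominates.
Asymptotic: v ~ c₁ sin(πx/0.9) e^{4.82t} (exponential growth at rate −λ₁ ≈ 4.82).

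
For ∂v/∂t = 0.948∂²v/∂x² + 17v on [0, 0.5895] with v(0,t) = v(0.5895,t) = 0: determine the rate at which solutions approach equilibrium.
Eigenvalues: λₙ = 0.948n²π²/0.5895² - 17.
First three modes:
  n=1: λ₁ = 0.948π²/0.5895² - 17 ≈ 9.924
  n=2: λ₂ = 3.792π²/0.5895² - 17 ≈ 90.696
  n=3: λ₃ = 8.532π²/0.5895² - 17 ≈ 225.316
Since 0.948π²/0.5895² ≈ 26.924 > 17, all λₙ > 0.
The n=1 mode decays slowest → dominates as t → ∞.
Asymptotic: v ~ c₁ sin(πx/0.5895) e^{-λ₁t} with decay rate λ₁ ≈ 9.924.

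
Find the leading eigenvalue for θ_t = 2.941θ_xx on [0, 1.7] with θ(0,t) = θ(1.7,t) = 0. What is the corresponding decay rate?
Eigenvalues: λₙ = 2.941n²π²/1.7².
First three modes:
  n=1: λ₁ = 2.941π²/1.7² ≈ 10.044
  n=2: λ₂ = 11.764π²/1.7² ≈ 40.175 (4× faster decay)
  n=3: λ₃ = 26.469π²/1.7² ≈ 90.394 (9× faster decay)
As t → ∞, higher modes decay exponentially faster. The n=1 mode dominates: θ ~ c₁ sin(πx/1.7) e^{-λ₁t}.
Decay rate: λ₁ = 2.941π²/1.7² ≈ 10.044.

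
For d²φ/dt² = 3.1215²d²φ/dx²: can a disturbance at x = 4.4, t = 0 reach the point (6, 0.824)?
Yes. The domain of dependence is [3.427884, 8.572116], and 4.4 ∈ [3.427884, 8.572116].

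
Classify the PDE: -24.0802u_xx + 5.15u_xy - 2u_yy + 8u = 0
A = -24.0802, B = 5.15, C = -2. Discriminant B² - 4AC = -166.1191. Since -166.1191 < 0, elliptic.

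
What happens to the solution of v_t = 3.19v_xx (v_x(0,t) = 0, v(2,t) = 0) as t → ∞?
v → 0. Heat escapes through the Dirichlet boundary.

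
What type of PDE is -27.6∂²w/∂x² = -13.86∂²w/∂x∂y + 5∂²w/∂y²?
Rewriting in standard form: -27.6∂²w/∂x² + 13.86∂²w/∂x∂y - 5∂²w/∂y² = 0. With A = -27.6, B = 13.86, C = -5, the discriminant is -359.9004. This is an elliptic PDE.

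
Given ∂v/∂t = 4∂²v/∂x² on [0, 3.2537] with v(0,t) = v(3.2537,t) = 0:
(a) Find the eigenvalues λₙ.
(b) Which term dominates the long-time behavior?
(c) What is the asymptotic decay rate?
Eigenvalues: λₙ = 4n²π²/3.2537².
First three modes:
  n=1: λ₁ = 4π²/3.2537² ≈ 3.729
  n=2: λ₂ = 16π²/3.2537² ≈ 14.916 (4× faster decay)
  n=3: λ₃ = 36π²/3.2537² ≈ 33.562 (9× faster decay)
As t → ∞, higher modes decay exponentially faster. The n=1 mode dominates: v ~ c₁ sin(πx/3.2537) e^{-λ₁t}.
Decay rate: λ₁ = 4π²/3.2537² ≈ 3.729.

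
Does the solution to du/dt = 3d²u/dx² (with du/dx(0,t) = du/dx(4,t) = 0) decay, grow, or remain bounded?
u → constant (steady state). Heat is conserved (no flux at boundaries); solution approaches the spatial average.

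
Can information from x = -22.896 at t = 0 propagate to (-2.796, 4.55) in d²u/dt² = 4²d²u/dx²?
No. The domain of dependence is [-20.996, 15.404], and -22.896 is outside this interval.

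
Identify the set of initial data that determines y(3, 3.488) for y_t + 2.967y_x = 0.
A single point: x = -7.348896. The characteristic through (3, 3.488) is x - 2.967t = const, so x = 3 - 2.967·3.488 = -7.348896.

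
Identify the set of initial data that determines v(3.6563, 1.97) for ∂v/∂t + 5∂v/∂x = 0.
A single point: x = -6.1937. The characteristic through (3.6563, 1.97) is x - 5t = const, so x = 3.6563 - 5·1.97 = -6.1937.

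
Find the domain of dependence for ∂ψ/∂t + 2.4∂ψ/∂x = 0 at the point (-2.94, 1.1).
A single point: x = -5.58. The characteristic through (-2.94, 1.1) is x - 2.4t = const, so x = -2.94 - 2.4·1.1 = -5.58.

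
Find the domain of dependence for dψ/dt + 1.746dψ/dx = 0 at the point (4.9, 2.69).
A single point: x = 0.20326. The characteristic through (4.9, 2.69) is x - 1.746t = const, so x = 4.9 - 1.746·2.69 = 0.20326.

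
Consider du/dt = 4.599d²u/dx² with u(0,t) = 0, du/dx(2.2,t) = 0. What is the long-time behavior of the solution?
As t → ∞, u → 0. Heat escapes through the Dirichlet boundary.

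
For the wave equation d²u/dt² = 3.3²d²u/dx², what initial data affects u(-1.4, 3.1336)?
Domain of dependence: [-11.74088, 8.94088]. Signals travel at speed 3.3, so data within |x - -1.4| ≤ 3.3·3.1336 = 10.34088 can reach the point.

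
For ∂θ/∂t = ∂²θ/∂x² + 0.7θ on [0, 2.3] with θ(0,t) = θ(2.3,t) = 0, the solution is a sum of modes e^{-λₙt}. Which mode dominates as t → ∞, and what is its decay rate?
Eigenvalues: λₙ = n²π²/2.3² - 0.7.
First three modes:
  n=1: λ₁ = π²/2.3² - 0.7 ≈ 1.166
  n=2: λ₂ = 4π²/2.3² - 0.7 ≈ 6.763
  n=3: λ₃ = 9π²/2.3² - 0.7 ≈ 16.091
Since π²/2.3² ≈ 1.866 > 0.7, all λₙ > 0.
The n=1 mode decays slowest → dominates as t → ∞.
Asymptotic: θ ~ c₁ sin(πx/2.3) e^{-λ₁t} with decay rate λ₁ ≈ 1.166.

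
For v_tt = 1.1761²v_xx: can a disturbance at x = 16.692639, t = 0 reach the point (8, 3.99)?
No. The domain of dependence is [3.307361, 12.692639], and 16.692639 is outside this interval.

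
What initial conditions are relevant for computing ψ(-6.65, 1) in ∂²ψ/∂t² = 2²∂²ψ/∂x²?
Domain of dependence: [-8.65, -4.65]. Signals travel at speed 2, so data within |x - -6.65| ≤ 2·1 = 2 can reach the point.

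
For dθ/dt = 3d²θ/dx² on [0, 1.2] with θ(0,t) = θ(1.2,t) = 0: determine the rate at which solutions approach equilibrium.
Eigenvalues: λₙ = 3n²π²/1.2².
First three modes:
  n=1: λ₁ = 3π²/1.2² ≈ 20.562
  n=2: λ₂ = 12π²/1.2² ≈ 82.247 (4× faster decay)
  n=3: λ₃ = 27π²/1.2² ≈ 185.055 (9× faster decay)
As t → ∞, higher modes decay exponentially faster. The n=1 mode dominates: θ ~ c₁ sin(πx/1.2) e^{-λ₁t}.
Decay rate: λ₁ = 3π²/1.2² ≈ 20.562.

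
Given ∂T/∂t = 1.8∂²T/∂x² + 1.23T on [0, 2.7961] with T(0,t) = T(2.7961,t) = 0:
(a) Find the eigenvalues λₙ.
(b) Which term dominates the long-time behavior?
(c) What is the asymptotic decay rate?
Eigenvalues: λₙ = 1.8n²π²/2.7961² - 1.23.
First three modes:
  n=1: λ₁ = 1.8π²/2.7961² - 1.23 ≈ 1.042
  n=2: λ₂ = 7.2π²/2.7961² - 1.23 ≈ 7.859
  n=3: λ₃ = 16.2π²/2.7961² - 1.23 ≈ 19.221
Since 1.8π²/2.7961² ≈ 2.272 > 1.23, all λₙ > 0.
The n=1 mode decays slowest → dominates as t → ∞.
Asymptotic: T ~ c₁ sin(πx/2.7961) e^{-λ₁t} with decay rate λ₁ ≈ 1.042.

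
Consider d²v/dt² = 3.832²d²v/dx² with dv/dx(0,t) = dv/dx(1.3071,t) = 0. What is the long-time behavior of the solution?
As t → ∞, v oscillates about a mean that drifts linearly in t (generically unbounded; no decay). There is no damping, so the nonconstant modes persist as standing waves (energy conserved, no decay). But with Neumann conditions at both ends the constant mode has eigenvalue 0: the spatial mean M(t) of v satisfies M'' = 0, so M(t) = M(0) + M'(0)·t. Unless the initial velocity has zero mean (∫v_t(x,0)dx = 0), the solution grows linearly in t (unbounded, though not exponentially); if it does have zero mean, the solution stays bounded and simply oscillates.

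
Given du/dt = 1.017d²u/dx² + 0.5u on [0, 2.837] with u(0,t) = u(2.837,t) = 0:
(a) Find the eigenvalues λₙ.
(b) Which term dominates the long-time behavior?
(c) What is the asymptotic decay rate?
Eigenvalues: λₙ = 1.017n²π²/2.837² - 0.5.
First three modes:
  n=1: λ₁ = 1.017π²/2.837² - 0.5 ≈ 0.747
  n=2: λ₂ = 4.068π²/2.837² - 0.5 ≈ 4.488
  n=3: λ₃ = 9.153π²/2.837² - 0.5 ≈ 10.724
Since 1.017π²/2.837² ≈ 1.247 > 0.5, all λₙ > 0.
The n=1 mode decays slowest → dominates as t → ∞.
Asymptotic: u ~ c₁ sin(πx/2.837) e^{-λ₁t} with decay rate λ₁ ≈ 0.747.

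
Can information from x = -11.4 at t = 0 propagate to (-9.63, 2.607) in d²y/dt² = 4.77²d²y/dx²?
Yes. The domain of dependence is [-22.06539, 2.80539], and -11.4 ∈ [-22.06539, 2.80539].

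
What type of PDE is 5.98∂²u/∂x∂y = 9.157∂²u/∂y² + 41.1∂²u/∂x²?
Rewriting in standard form: -41.1∂²u/∂x² + 5.98∂²u/∂x∂y - 9.157∂²u/∂y² = 0. With A = -41.1, B = 5.98, C = -9.157, the discriminant is -1469.6504. This is an elliptic PDE.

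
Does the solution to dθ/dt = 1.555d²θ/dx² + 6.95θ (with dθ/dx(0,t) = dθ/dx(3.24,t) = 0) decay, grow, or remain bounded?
θ grows unboundedly. With Neumann BCs the constant mode has diffusion eigenvalue 0, so any r > 0 makes it grow like e^(6.95t); solution grows exponentially.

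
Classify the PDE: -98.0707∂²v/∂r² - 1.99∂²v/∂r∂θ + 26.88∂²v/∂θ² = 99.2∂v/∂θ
Rewriting in standard form: -98.0707∂²v/∂r² - 1.99∂²v/∂r∂θ + 26.88∂²v/∂θ² - 99.2∂v/∂θ = 0. A = -98.0707, B = -1.99, C = 26.88. Discriminant B² - 4AC = 10548.521764. Since 10548.521764 > 0, hyperbolic.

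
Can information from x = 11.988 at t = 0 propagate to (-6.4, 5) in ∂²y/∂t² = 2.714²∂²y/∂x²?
No. The domain of dependence is [-19.97, 7.17], and 11.988 is outside this interval.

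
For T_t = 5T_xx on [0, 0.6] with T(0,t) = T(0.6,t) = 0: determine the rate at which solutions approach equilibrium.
Eigenvalues: λₙ = 5n²π²/0.6².
First three modes:
  n=1: λ₁ = 5π²/0.6² ≈ 137.078
  n=2: λ₂ = 20π²/0.6² ≈ 548.311 (4× faster decay)
  n=3: λ₃ = 45π²/0.6² ≈ 1233.701 (9× faster decay)
As t → ∞, higher modes decay exponentially faster. The n=1 mode dominates: T ~ c₁ sin(πx/0.6) e^{-λ₁t}.
Decay rate: λ₁ = 5π²/0.6² ≈ 137.078.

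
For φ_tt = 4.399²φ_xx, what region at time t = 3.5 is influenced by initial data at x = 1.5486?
Domain of influence: [-13.8479, 16.9451]. Data at x = 1.5486 spreads outward at speed 4.399.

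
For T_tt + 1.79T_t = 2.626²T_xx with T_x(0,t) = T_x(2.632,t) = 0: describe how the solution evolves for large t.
T → constant (steady state). Damping (γ=1.79) dissipates the nonconstant modes; with Neumann BCs the spatial average obeys M''+γM'=0 and tends to a finite limit.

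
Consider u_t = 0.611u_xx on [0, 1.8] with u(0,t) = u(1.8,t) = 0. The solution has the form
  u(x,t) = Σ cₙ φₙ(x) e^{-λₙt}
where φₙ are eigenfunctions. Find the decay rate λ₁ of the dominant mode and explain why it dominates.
Eigenvalues: λₙ = 0.611n²π²/1.8².
First three modes:
  n=1: λ₁ = 0.611π²/1.8² ≈ 1.861
  n=2: λ₂ = 2.444π²/1.8² ≈ 7.445 (4× faster decay)
  n=3: λ₃ = 5.499π²/1.8² ≈ 16.751 (9× faster decay)
As t → ∞, higher modes decay exponentially faster. The n=1 mode dominates: u ~ c₁ sin(πx/1.8) e^{-λ₁t}.
Decay rate: λ₁ = 0.611π²/1.8² ≈ 1.861.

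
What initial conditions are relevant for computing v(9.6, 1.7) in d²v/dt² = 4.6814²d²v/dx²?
Domain of dependence: [1.64162, 17.55838]. Signals travel at speed 4.6814, so data within |x - 9.6| ≤ 4.6814·1.7 = 7.95838 can reach the point.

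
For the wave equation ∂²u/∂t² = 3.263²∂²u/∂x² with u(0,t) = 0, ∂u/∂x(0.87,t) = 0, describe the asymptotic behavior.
u oscillates (no decay). Energy is conserved; the solution oscillates indefinitely as standing waves.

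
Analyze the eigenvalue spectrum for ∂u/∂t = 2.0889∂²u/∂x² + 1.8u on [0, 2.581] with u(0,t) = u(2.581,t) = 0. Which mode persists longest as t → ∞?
Eigenvalues: λₙ = 2.0889n²π²/2.581² - 1.8.
First three modes:
  n=1: λ₁ = 2.0889π²/2.581² - 1.8 ≈ 1.295
  n=2: λ₂ = 8.3556π²/2.581² - 1.8 ≈ 10.579
  n=3: λ₃ = 18.8001π²/2.581² - 1.8 ≈ 26.054
Since 2.0889π²/2.581² ≈ 3.095 > 1.8, all λₙ > 0.
The n=1 mode decays slowest → dominates as t → ∞.
Asymptotic: u ~ c₁ sin(πx/2.581) e^{-λ₁t} with decay rate λ₁ ≈ 1.295.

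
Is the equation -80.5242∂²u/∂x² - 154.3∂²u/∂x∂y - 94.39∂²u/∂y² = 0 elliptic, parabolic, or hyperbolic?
Computing B² - 4AC with A = -80.5242, B = -154.3, C = -94.39: discriminant = -6594.226952 (negative). Answer: elliptic.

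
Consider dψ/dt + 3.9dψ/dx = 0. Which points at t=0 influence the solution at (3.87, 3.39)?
A single point: x = -9.351. The characteristic through (3.87, 3.39) is x - 3.9t = const, so x = 3.87 - 3.9·3.39 = -9.351.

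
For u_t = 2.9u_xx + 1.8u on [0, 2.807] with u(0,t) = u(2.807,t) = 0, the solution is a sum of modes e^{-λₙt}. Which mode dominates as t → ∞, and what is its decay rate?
Eigenvalues: λₙ = 2.9n²π²/2.807² - 1.8.
First three modes:
  n=1: λ₁ = 2.9π²/2.807² - 1.8 ≈ 1.833
  n=2: λ₂ = 11.6π²/2.807² - 1.8 ≈ 12.73
  n=3: λ₃ = 26.1π²/2.807² - 1.8 ≈ 30.893
Since 2.9π²/2.807² ≈ 3.633 > 1.8, all λₙ > 0.
The n=1 mode decays slowest → dominates as t → ∞.
Asymptotic: u ~ c₁ sin(πx/2.807) e^{-λ₁t} with decay rate λ₁ ≈ 1.833.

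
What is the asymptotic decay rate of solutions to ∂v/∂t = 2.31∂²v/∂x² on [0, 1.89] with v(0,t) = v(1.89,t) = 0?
Eigenvalues: λₙ = 2.31n²π²/1.89².
First three modes:
  n=1: λ₁ = 2.31π²/1.89² ≈ 6.382
  n=2: λ₂ = 9.24π²/1.89² ≈ 25.53 (4× faster decay)
  n=3: λ₃ = 20.79π²/1.89² ≈ 57.442 (9× faster decay)
As t → ∞, higher modes decay exponentially faster. The n=1 mode dominates: v ~ c₁ sin(πx/1.89) e^{-λ₁t}.
Decay rate: λ₁ = 2.31π²/1.89² ≈ 6.382.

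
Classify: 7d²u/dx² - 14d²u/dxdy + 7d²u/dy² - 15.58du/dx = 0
Parabolic (discriminant = 0).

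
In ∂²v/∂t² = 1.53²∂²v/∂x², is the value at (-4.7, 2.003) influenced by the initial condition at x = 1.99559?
No. The domain of dependence is [-7.76459, -1.63541], and 1.99559 is outside this interval.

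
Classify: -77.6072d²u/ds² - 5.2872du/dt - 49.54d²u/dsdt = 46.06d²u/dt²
Rewriting in standard form: -77.6072d²u/ds² - 49.54d²u/dsdt - 46.06d²u/dt² - 5.2872du/dt = 0. Elliptic (discriminant = -11844.138928).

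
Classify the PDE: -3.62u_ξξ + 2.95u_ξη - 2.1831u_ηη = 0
A = -3.62, B = 2.95, C = -2.1831. Discriminant B² - 4AC = -22.908788. Since -22.908788 < 0, elliptic.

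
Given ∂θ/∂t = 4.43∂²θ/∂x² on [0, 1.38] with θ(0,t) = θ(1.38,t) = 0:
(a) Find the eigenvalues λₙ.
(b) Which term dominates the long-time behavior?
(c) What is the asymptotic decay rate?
Eigenvalues: λₙ = 4.43n²π²/1.38².
First three modes:
  n=1: λ₁ = 4.43π²/1.38² ≈ 22.959
  n=2: λ₂ = 17.72π²/1.38² ≈ 91.834 (4× faster decay)
  n=3: λ₃ = 39.87π²/1.38² ≈ 206.627 (9× faster decay)
As t → ∞, higher modes decay exponentially faster. The n=1 mode dominates: θ ~ c₁ sin(πx/1.38) e^{-λ₁t}.
Decay rate: λ₁ = 4.43π²/1.38² ≈ 22.959.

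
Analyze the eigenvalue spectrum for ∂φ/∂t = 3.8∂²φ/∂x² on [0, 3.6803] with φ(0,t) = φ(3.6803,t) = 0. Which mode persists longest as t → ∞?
Eigenvalues: λₙ = 3.8n²π²/3.6803².
First three modes:
  n=1: λ₁ = 3.8π²/3.6803² ≈ 2.769
  n=2: λ₂ = 15.2π²/3.6803² ≈ 11.076 (4× faster decay)
  n=3: λ₃ = 34.2π²/3.6803² ≈ 24.921 (9× faster decay)
As t → ∞, higher modes decay exponentially faster. The n=1 mode dominates: φ ~ c₁ sin(πx/3.6803) e^{-λ₁t}.
Decay rate: λ₁ = 3.8π²/3.6803² ≈ 2.769.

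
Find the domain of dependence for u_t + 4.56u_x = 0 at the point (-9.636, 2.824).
A single point: x = -22.51344. The characteristic through (-9.636, 2.824) is x - 4.56t = const, so x = -9.636 - 4.56·2.824 = -22.51344.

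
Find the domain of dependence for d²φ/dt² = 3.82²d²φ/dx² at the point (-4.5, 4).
Domain of dependence: [-19.78, 10.78]. Signals travel at speed 3.82, so data within |x - -4.5| ≤ 3.82·4 = 15.28 can reach the point.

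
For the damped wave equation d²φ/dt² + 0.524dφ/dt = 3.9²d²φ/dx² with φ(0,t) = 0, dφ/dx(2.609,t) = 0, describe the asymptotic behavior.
φ → 0. Damping (γ=0.524) dissipates energy; oscillations decay exponentially.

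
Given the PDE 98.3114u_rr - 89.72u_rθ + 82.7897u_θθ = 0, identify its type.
The second-order coefficients are A = 98.3114, B = -89.72, C = 82.7897. Since B² - 4AC = -24507.00685032 < 0, this is an elliptic PDE.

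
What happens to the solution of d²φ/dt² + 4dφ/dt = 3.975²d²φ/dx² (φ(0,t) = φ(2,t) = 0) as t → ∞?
φ → 0. Damping (γ=4) dissipates energy; oscillations decay exponentially.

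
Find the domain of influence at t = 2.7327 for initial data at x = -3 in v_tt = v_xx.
Domain of influence: [-5.7327, -0.2673]. Data at x = -3 spreads outward at speed 1.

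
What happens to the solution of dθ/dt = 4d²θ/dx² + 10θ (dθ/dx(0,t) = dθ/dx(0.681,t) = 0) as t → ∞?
θ grows unboundedly. With Neumann BCs the constant mode has diffusion eigenvalue 0, so any r > 0 makes it grow like e^(10t); solution grows exponentially.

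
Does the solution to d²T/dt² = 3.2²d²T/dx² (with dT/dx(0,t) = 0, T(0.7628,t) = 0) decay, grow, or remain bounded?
T oscillates (no decay). Energy is conserved; the solution oscillates indefinitely as standing waves.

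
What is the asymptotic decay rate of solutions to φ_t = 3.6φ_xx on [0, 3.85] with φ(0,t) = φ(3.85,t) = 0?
Eigenvalues: λₙ = 3.6n²π²/3.85².
First three modes:
  n=1: λ₁ = 3.6π²/3.85² ≈ 2.397
  n=2: λ₂ = 14.4π²/3.85² ≈ 9.588 (4× faster decay)
  n=3: λ₃ = 32.4π²/3.85² ≈ 21.574 (9× faster decay)
As t → ∞, higher modes decay exponentially faster. The n=1 mode dominates: φ ~ c₁ sin(πx/3.85) e^{-λ₁t}.
Decay rate: λ₁ = 3.6π²/3.85² ≈ 2.397.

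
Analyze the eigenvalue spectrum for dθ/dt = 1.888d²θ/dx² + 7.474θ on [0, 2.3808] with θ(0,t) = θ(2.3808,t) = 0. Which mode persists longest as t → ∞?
Eigenvalues: λₙ = 1.888n²π²/2.3808² - 7.474.
First three modes:
  n=1: λ₁ = 1.888π²/2.3808² - 7.474 ≈ -4.187
  n=2: λ₂ = 7.552π²/2.3808² - 7.474 ≈ 5.676
  n=3: λ₃ = 16.992π²/2.3808² - 7.474 ≈ 22.113
Since 1.888π²/2.3808² ≈ 3.287 < 7.474, λ₁ < 0.
The n=1 mode grows fastest (−λₙ is largest for n=1) → dominates.
Asymptotic: θ ~ c₁ sin(πx/2.3808) e^{4.187t} (exponential growth at rate −λ₁ ≈ 4.187).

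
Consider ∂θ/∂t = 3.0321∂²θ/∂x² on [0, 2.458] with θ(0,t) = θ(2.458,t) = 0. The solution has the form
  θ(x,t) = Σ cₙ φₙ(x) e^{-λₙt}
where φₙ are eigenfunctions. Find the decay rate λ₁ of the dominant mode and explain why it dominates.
Eigenvalues: λₙ = 3.0321n²π²/2.458².
First three modes:
  n=1: λ₁ = 3.0321π²/2.458² ≈ 4.953
  n=2: λ₂ = 12.1284π²/2.458² ≈ 19.813 (4× faster decay)
  n=3: λ₃ = 27.2889π²/2.458² ≈ 44.578 (9× faster decay)
As t → ∞, higher modes decay exponentially faster. The n=1 mode dominates: θ ~ c₁ sin(πx/2.458) e^{-λ₁t}.
Decay rate: λ₁ = 3.0321π²/2.458² ≈ 4.953.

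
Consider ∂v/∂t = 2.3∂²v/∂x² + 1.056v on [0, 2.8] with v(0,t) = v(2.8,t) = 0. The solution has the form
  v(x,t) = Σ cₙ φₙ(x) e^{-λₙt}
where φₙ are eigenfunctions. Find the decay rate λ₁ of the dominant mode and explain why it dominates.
Eigenvalues: λₙ = 2.3n²π²/2.8² - 1.056.
First three modes:
  n=1: λ₁ = 2.3π²/2.8² - 1.056 ≈ 1.839
  n=2: λ₂ = 9.2π²/2.8² - 1.056 ≈ 10.526
  n=3: λ₃ = 20.7π²/2.8² - 1.056 ≈ 25.003
Since 2.3π²/2.8² ≈ 2.895 > 1.056, all λₙ > 0.
The n=1 mode decays slowest → dominates as t → ∞.
Asymptotic: v ~ c₁ sin(πx/2.8) e^{-λ₁t} with decay rate λ₁ ≈ 1.839.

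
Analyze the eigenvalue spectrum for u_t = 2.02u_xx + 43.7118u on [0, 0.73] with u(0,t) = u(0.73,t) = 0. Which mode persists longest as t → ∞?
Eigenvalues: λₙ = 2.02n²π²/0.73² - 43.7118.
First three modes:
  n=1: λ₁ = 2.02π²/0.73² - 43.7118 ≈ -6.3
  n=2: λ₂ = 8.08π²/0.73² - 43.7118 ≈ 105.934
  n=3: λ₃ = 18.18π²/0.73² - 43.7118 ≈ 292.992
Since 2.02π²/0.73² ≈ 37.412 < 43.7118, λ₁ < 0.
The n=1 mode grows fastest (−λₙ is largest for n=1) → dominates.
Asymptotic: u ~ c₁ sin(πx/0.73) e^{6.3t} (exponential growth at rate −λ₁ ≈ 6.3).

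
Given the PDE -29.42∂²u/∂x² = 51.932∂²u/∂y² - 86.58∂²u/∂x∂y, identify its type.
Rewriting in standard form: -29.42∂²u/∂x² + 86.58∂²u/∂x∂y - 51.932∂²u/∂y² = 0. The second-order coefficients are A = -29.42, B = 86.58, C = -51.932. Since B² - 4AC = 1384.73864 > 0, this is a hyperbolic PDE.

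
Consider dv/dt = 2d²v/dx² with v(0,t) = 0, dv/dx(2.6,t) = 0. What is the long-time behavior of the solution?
As t → ∞, v → 0. Heat escapes through the Dirichlet boundary.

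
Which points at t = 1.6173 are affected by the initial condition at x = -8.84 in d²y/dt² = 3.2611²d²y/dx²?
Domain of influence: [-14.11417703, -3.56582297]. Data at x = -8.84 spreads outward at speed 3.2611.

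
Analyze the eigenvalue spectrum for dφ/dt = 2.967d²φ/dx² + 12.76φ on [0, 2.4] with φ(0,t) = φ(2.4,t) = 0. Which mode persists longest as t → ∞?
Eigenvalues: λₙ = 2.967n²π²/2.4² - 12.76.
First three modes:
  n=1: λ₁ = 2.967π²/2.4² - 12.76 ≈ -7.676
  n=2: λ₂ = 11.868π²/2.4² - 12.76 ≈ 7.575
  n=3: λ₃ = 26.703π²/2.4² - 12.76 ≈ 32.995
Since 2.967π²/2.4² ≈ 5.084 < 12.76, λ₁ < 0.
The n=1 mode grows fastest (−λₙ is largest for n=1) → dominates.
Asymptotic: φ ~ c₁ sin(πx/2.4) e^{7.676t} (exponential growth at rate −λ₁ ≈ 7.676).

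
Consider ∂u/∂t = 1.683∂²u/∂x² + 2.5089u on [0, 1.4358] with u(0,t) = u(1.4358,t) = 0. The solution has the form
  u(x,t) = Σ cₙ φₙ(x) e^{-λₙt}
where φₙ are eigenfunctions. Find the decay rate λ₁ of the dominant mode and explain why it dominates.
Eigenvalues: λₙ = 1.683n²π²/1.4358² - 2.5089.
First three modes:
  n=1: λ₁ = 1.683π²/1.4358² - 2.5089 ≈ 5.549
  n=2: λ₂ = 6.732π²/1.4358² - 2.5089 ≈ 29.721
  n=3: λ₃ = 15.147π²/1.4358² - 2.5089 ≈ 70.008
Since 1.683π²/1.4358² ≈ 8.057 > 2.5089, all λₙ > 0.
The n=1 mode decays slowest → dominates as t → ∞.
Asymptotic: u ~ c₁ sin(πx/1.4358) e^{-λ₁t} with decay rate λ₁ ≈ 5.549.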